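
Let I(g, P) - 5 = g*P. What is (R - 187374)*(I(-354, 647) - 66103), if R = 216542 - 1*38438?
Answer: 2735910720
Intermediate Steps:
R = 178104 (R = 216542 - 38438 = 178104)
I(g, P) = 5 + P*g (I(g, P) = 5 + g*P = 5 + P*g)
(R - 187374)*(I(-354, 647) - 66103) = (178104 - 187374)*((5 + 647*(-354)) - 66103) = -9270*((5 - 229038) - 66103) = -9270*(-229033 - 66103) = -9270*(-295136) = 2735910720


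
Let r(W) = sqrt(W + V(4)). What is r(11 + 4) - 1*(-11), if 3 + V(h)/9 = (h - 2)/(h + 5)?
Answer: 11 + I*sqrt(10) ≈ 11.0 + 3.1623*I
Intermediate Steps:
V(h) = -27 + 9*(-2 + h)/(5 + h) (V(h) = -27 + 9*((h - 2)/(h + 5)) = -27 + 9*((-2 + h)/(5 + h)) = -27 + 9*(-2 + h)/(5 + h))
r(W) = sqrt(-25 + W) (r(W) = sqrt(W + 9*(-17 - 2*4)/(5 + 4)) = sqrt(W + 9*(-17 - 8)/9) = sqrt(W + 9*(1/9)*(-25)) = sqrt(W - 25) = sqrt(-25 + W))
r(11 + 4) - 1*(-11) = sqrt(-25 + (11 + 4)) - 1*(-11) = sqrt(-25 + 15) + 11 = sqrt(-10) + 11 = I*sqrt(10) + 11 = 11 + I*sqrt(10)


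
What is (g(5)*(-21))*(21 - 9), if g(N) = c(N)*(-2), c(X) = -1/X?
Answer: -504/5 ≈ -100.80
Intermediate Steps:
g(N) = 2/N (g(N) = -1/N*(-2) = 2/N)
(g(5)*(-21))*(21 - 9) = ((2/5)*(-21))*(21 - 9) = ((2*(⅕))*(-21))*12 = ((⅖)*(-21))*12 = -42/5*12 = -504/5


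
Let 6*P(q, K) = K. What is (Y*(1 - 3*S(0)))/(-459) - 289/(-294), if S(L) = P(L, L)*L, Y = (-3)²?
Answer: 1605/1666 ≈ 0.96339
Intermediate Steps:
Y = 9
P(q, K) = K/6
S(L) = L²/6 (S(L) = (L/6)*L = L²/6)
(Y*(1 - 3*S(0)))/(-459) - 289/(-294) = (9*(1 - 0²/2))/(-459) - 289/(-294) = (9*(1 - 0/2))*(-1/459) - 289*(-1/294) = (9*(1 - 3*0))*(-1/459) + 289/294 = (9*(1 + 0))*(-1/459) + 289/294 = (9*1)*(-1/459) + 289/294 = 9*(-1/459) + 289/294 = -1/51 + 289/294 = 1605/1666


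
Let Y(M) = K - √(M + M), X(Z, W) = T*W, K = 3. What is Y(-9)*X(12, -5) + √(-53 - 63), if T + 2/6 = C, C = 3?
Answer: -40 + 2*I*√29 + 40*I*√2 ≈ -40.0 + 67.339*I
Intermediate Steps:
T = 8/3 (T = -⅓ + 3 = 8/3 ≈ 2.6667)
X(Z, W) = 8*W/3
Y(M) = 3 - √2*√M (Y(M) = 3 - √(M + M) = 3 - √(2*M) = 3 - √2*√M)
Y(-9)*X(12, -5) + √(-53 - 63) = (3 - √2*√(-9))*((8/3)*(-5)) + √(-53 - 63) = (3 - √2*3*I)*(-40/3) + √(-116) = (3 - 3*I*√2)*(-40/3) + 2*I*√29 = (-40 + 40*I*√2) + 2*I*√29 = -40 + 2*I*√29 + 40*I*√2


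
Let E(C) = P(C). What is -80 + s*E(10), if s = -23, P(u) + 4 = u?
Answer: -218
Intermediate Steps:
P(u) = -4 + u
E(C) = -4 + C
-80 + s*E(10) = -80 - 23*(-4 + 10) = -80 - 23*6 = -80 - 138 = -218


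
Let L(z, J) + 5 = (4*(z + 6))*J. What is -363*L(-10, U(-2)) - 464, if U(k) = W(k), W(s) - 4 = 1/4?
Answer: 26035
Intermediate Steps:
W(s) = 17/4 (W(s) = 4 + 1/4 = 4 + ¼ = 17/4)
U(k) = 17/4
L(z, J) = -5 + J*(24 + 4*z) (L(z, J) = -5 + (4*(z + 6))*J = -5 + (4*(6 + z))*J = -5 + (24 + 4*z)*J = -5 + J*(24 + 4*z))
-363*L(-10, U(-2)) - 464 = -363*(-5 + 24*(17/4) + 4*(17/4)*(-10)) - 464 = -363*(-5 + 102 - 170) - 464 = -363*(-73) - 464 = 26499 - 464 = 26035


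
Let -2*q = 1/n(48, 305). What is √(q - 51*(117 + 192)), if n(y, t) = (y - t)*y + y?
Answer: I*√2323759098/384 ≈ 125.53*I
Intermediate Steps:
n(y, t) = y + y*(y - t) (n(y, t) = y*(y - t) + y = y + y*(y - t))
q = 1/24576 (q = -1/(48*(1 + 48 - 1*305))/2 = -1/(48*(1 + 48 - 305))/2 = -1/(2*(48*(-256))) = -½/(-12288) = -½*(-1/12288) = 1/24576 ≈ 4.0690e-5)
√(q - 51*(117 + 192)) = √(1/24576 - 51*(117 + 192)) = √(1/24576 - 51*309) = √(1/24576 - 15759) = √(-387293183/24576) = I*√2323759098/384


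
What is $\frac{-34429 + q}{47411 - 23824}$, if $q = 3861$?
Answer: $- \frac{30568}{23587} \approx -1.296$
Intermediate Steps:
$\frac{-34429 + q}{47411 - 23824} = \frac{-34429 + 3861}{47411 - 23824} = - \frac{30568}{23587}$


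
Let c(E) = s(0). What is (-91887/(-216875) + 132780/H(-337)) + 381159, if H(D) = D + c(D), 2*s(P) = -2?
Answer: 13955809220778/36651875 ≈ 3.8077e+5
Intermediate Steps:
s(P) = -1 (s(P) = (½)*(-2) = -1)
c(E) = -1
H(D) = -1 + D (H(D) = D - 1 = -1 + D)
(-91887/(-216875) + 132780/H(-337)) + 381159 = (-91887/(-216875) + 132780/(-1 - 337)) + 381159 = (-91887*(-1/216875) + 132780/(-338)) + 381159 = (91887/216875 + 132780*(-1/338)) + 381159 = (91887/216875 - 66390/169) + 381159 = -14382802347/36651875 + 381159 = 13955809220778/36651875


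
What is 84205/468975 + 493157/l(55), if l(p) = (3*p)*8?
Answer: 3085192729/8253960 ≈ 373.78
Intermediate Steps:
l(p) = 24*p
84205/468975 + 493157/l(55) = 84205/468975 + 493157/((24*55)) = 84205*(1/468975) + 493157/1320 = 16841/93795 + 493157*(1/1320) = 16841/93795 + 493157/1320 = 3085192729/8253960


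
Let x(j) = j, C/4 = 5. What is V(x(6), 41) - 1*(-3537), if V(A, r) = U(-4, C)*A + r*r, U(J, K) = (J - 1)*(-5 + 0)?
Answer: 5368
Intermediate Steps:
C = 20 (C = 4*5 = 20)
U(J, K) = 5 - 5*J (U(J, K) = (-1 + J)*(-5) = 5 - 5*J)
V(A, r) = r² + 25*A (V(A, r) = (5 - 5*(-4))*A + r*r = (5 + 20)*A + r² = 25*A + r² = r² + 25*A)
V(x(6), 41) - 1*(-3537) = (41² + 25*6) - 1*(-3537) = (1681 + 150) + 3537 = 1831 + 3537 = 5368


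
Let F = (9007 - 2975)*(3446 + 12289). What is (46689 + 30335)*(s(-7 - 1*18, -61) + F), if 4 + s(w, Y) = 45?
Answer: 7310622122464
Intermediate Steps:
s(w, Y) = 41 (s(w, Y) = -4 + 45 = 41)
F = 94913520 (F = 6032*15735 = 94913520)
(46689 + 30335)*(s(-7 - 1*18, -61) + F) = (46689 + 30335)*(41 + 94913520) = 77024*94913561 = 7310622122464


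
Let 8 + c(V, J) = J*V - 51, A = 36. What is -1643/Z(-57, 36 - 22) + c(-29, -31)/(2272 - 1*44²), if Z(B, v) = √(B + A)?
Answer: 5/2 + 1643*I*√21/21 ≈ 2.5 + 358.53*I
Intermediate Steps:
Z(B, v) = √(36 + B) (Z(B, v) = √(B + 36) = √(36 + B))
c(V, J) = -59 + J*V (c(V, J) = -8 + (J*V - 51) = -8 + (-51 + J*V) = -59 + J*V)
-1643/Z(-57, 36 - 22) + c(-29, -31)/(2272 - 1*44²) = -1643/√(36 - 57) + (-59 - 31*(-29))/(2272 - 1*44²) = -1643*(-I*√21/21) + (-59 + 899)/(2272 - 1*1936) = -1643*(-I*√21/21) + 840/(2272 - 1936) = -(-1643)*I*√21/21 + 840/336 = 1643*I*√21/21 + 840*(1/336) = 1643*I*√21/21 + 5/2 = 5/2 + 1643*I*√21/21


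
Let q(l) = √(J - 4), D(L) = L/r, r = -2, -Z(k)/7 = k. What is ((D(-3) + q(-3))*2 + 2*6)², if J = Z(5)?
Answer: 69 + 60*I*√39 ≈ 69.0 + 374.7*I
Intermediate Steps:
Z(k) = -7*k
D(L) = -L/2 (D(L) = L/(-2) = L*(-½) = -L/2)
J = -35 (J = -7*5 = -35)
q(l) = I*√39 (q(l) = √(-35 - 4) = √(-39) = I*√39)
((D(-3) + q(-3))*2 + 2*6)² = ((-½*(-3) + I*√39)*2 + 2*6)² = ((3/2 + I*√39)*2 + 12)² = ((3 + 2*I*√39) + 12)² = (15 + 2*I*√39)²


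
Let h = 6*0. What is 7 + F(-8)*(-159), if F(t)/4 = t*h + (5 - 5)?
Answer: 7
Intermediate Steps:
h = 0
F(t) = 0 (F(t) = 4*(t*0 + (5 - 5)) = 4*(0 + 0) = 4*0 = 0)
7 + F(-8)*(-159) = 7 + 0*(-159) = 7 + 0 = 7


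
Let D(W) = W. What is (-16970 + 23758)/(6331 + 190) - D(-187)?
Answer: 1226215/6521 ≈ 188.04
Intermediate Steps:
(-16970 + 23758)/(6331 + 190) - D(-187) = (-16970 + 23758)/(6331 + 190) - 1*(-187) = 6788/6521 + 187 = 1226215/6521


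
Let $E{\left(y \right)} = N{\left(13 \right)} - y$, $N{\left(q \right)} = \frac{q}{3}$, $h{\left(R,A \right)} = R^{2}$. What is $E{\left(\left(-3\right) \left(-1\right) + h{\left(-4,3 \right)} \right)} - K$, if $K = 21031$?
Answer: $- \frac{63137}{3} \approx -21046.0$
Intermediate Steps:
$N{\left(q \right)} = \frac{q}{3}$ ($N{\left(q \right)} = q \frac{1}{3} = \frac{q}{3}$)
$E{\left(y \right)} = \frac{13}{3} - y$ ($E{\left(y \right)} = \frac{1}{3} \cdot 13 - y = \frac{13}{3} - y$)
$E{\left(\left(-3\right) \left(-1\right) + h{\left(-4,3 \right)} \right)} - K = \left(\frac{13}{3} - \left(\left(-3\right) \left(-1\right) + \left(-4\right)^{2}\right)\right) - 21031 = \left(\frac{13}{3} - \left(3 + 16\right)\right) - 21031 = \left(\frac{13}{3} - 19\right) - 21031 = - \frac{44}{3} - 21031 = - \frac{63137}{3}$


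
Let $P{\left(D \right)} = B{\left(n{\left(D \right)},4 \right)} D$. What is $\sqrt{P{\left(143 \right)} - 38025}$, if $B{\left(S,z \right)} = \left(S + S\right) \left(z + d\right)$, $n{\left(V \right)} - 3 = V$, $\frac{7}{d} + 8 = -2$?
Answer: $\frac{\sqrt{2494245}}{5} \approx 315.86$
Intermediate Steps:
$d = - \frac{7}{10}$ ($d = \frac{7}{-8 - 2} = \frac{7}{-10} = 7 \left(- \frac{1}{10}\right) = - \frac{7}{10} \approx -0.7$)
$n{\left(V \right)} = 3 + V$
$B{\left(S,z \right)} = 2 S \left(- \frac{7}{10} + z\right)$ ($B{\left(S,z \right)} = \left(S + S\right) \left(z - \frac{7}{10}\right) = 2 S \left(- \frac{7}{10} + z\right)$)
$P{\left(D \right)} = D \left(\frac{99}{5} + \frac{33 D}{5}\right)$ ($P{\left(D \right)} = \frac{\left(3 + D\right) \left(-7 + 10 \cdot 4\right)}{5} D = \frac{\left(3 + D\right) \left(-7 + 40\right)}{5} D = \frac{1}{5} \left(3 + D\right) 33 D = \left(\frac{99}{5} + \frac{33 D}{5}\right) D = D \left(\frac{99}{5} + \frac{33 D}{5}\right)$)
$\sqrt{P{\left(143 \right)} - 38025} = \sqrt{\frac{33}{5} \cdot 143 \left(3 + 143\right) - 38025} = \sqrt{\frac{33}{5} \cdot 143 \cdot 146 - 38025} = \sqrt{\frac{688974}{5} - 38025} = \sqrt{\frac{498849}{5}} = \frac{\sqrt{2494245}}{5}$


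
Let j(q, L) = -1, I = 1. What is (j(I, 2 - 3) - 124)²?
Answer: 15625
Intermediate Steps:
(j(I, 2 - 3) - 124)² = (-1 - 124)² = (-125)² = 15625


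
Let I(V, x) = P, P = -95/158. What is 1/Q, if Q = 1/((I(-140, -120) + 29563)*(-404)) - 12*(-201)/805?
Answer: 759528381990/2275754541821 ≈ 0.33375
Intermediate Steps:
P = -95/158 (P = -95*1/158 = -95/158 ≈ -0.60127)
I(V, x) = -95/158
Q = 2275754541821/759528381990 (Q = 1/((-95/158 + 29563)*(-404)) - 12*(-201)/805 = -1/404/(4670859/158) + 2412*(1/805) = (158/4670859)*(-1/404) + 2412/805 = -79/943513518 + 2412/805 = 2275754541821/759528381990 ≈ 2.9963)
1/Q = 1/(2275754541821/759528381990) = 759528381990/2275754541821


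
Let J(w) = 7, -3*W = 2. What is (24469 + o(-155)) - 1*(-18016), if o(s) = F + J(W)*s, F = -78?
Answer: 41322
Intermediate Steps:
W = -⅔ (W = -⅓*2 = -⅔ ≈ -0.66667)
o(s) = -78 + 7*s
(24469 + o(-155)) - 1*(-18016) = (24469 + (-78 + 7*(-155))) - 1*(-18016) = (24469 + (-78 - 1085)) + 18016 = (24469 - 1163) + 18016 = 23306 + 18016 = 41322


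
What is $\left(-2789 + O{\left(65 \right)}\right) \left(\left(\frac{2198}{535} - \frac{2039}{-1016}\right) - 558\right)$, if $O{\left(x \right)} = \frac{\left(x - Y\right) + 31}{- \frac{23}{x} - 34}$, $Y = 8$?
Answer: $\frac{169996152943089}{110342680} \approx 1.5406 \cdot 10^{6}$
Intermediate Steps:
$O{\left(x \right)} = \frac{23 + x}{-34 - \frac{23}{x}}$ ($O{\left(x \right)} = \frac{\left(x - 8\right) + 31}{- \frac{23}{x} - 34} = \frac{\left(x - 8\right) + 31}{-34 - \frac{23}{x}} = \frac{\left(-8 + x\right) + 31}{-34 - \frac{23}{x}} = \frac{23 + x}{-34 - \frac{23}{x}}$)
$\left(-2789 + O{\left(65 \right)}\right) \left(\left(\frac{2198}{535} - \frac{2039}{-1016}\right) - 558\right) = \left(-2789 - \frac{65 \left(23 + 65\right)}{23 + 34 \cdot 65}\right) \left(\left(\frac{2198}{535} - \frac{2039}{-1016}\right) - 558\right) = \left(-2789 - 65 \frac{1}{23 + 2210} \cdot 88\right) \left(\left(2198 \cdot \frac{1}{535} - - \frac{2039}{1016}\right) - 558\right) = \left(-2789 - 65 \cdot \frac{1}{2233} \cdot 88\right) \left(\left(\frac{2198}{535} + \frac{2039}{1016}\right) - 558\right) = \left(-2789 - 65 \cdot \frac{1}{2233} \cdot 88\right) \left(\frac{3324033}{543560} - 558\right) = \left(-2789 - \frac{520}{203}\right) \left(- \frac{299982447}{543560}\right) = \left(- \frac{566687}{203}\right) \left(- \frac{299982447}{543560}\right) = \frac{169996152943089}{110342680}$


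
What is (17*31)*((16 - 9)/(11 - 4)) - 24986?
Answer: -24459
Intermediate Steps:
(17*31)*((16 - 9)/(11 - 4)) - 24986 = 527*(7/7) - 24986 = 527*(7*(1/7)) - 24986 = 527*1 - 24986 = 527 - 24986 = -24459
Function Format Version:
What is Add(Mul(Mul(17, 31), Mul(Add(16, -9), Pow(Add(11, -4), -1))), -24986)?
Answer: -24459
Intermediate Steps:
Add(Mul(Mul(17, 31), Mul(Add(16, -9), Pow(Add(11, -4), -1))), -24986) = Add(Mul(527, Mul(7, Pow(7, -1))), -24986) = Add(Mul(527, Mul(7, Rational(1, 7))), -24986) = Add(Mul(527, 1), -24986) = Add(527, -24986) = -24459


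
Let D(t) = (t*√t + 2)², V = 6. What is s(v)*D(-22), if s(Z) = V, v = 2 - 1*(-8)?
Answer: -63864 - 528*I*√22 ≈ -63864.0 - 2476.5*I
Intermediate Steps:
v = 10 (v = 2 + 8 = 10)
D(t) = (2 + t^(3/2))² (D(t) = (t^(3/2) + 2)² = (2 + t^(3/2))²)
s(Z) = 6
s(v)*D(-22) = 6*(2 + (-22)^(3/2))² = 6*(2 - 22*I*√22)²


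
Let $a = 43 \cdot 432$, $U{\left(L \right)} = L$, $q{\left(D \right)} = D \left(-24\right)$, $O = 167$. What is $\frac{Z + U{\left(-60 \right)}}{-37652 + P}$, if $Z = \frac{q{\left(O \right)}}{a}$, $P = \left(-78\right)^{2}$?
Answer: $\frac{46607}{24433632} \approx 0.0019075$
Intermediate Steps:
$q{\left(D \right)} = - 24 D$
$a = 18576$
$P = 6084$
$Z = - \frac{167}{774}$ ($Z = \frac{\left(-24\right) 167}{18576} = \left(-4008\right) \frac{1}{18576} = - \frac{167}{774} \approx -0.21576$)
$\frac{Z + U{\left(-60 \right)}}{-37652 + P} = \frac{- \frac{167}{774} - 60}{-37652 + 6084} = - \frac{46607}{774 \left(-31568\right)} = \left(- \frac{46607}{774}\right) \left(- \frac{1}{31568}\right) = \frac{46607}{24433632}$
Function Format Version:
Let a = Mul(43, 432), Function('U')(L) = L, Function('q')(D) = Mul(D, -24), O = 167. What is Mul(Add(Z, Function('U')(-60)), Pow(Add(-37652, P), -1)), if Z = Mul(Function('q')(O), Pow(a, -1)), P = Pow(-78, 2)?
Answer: Rational(46607, 24433632) ≈ 0.0019075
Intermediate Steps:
Function('q')(D) = Mul(-24, D)
a = 18576
P = 6084
Z = Rational(-167, 774) (Z = Mul(Mul(-24, 167), Pow(18576, -1)) = Mul(-4008, Rational(1, 18576)) = Rational(-167, 774) ≈ -0.21576)
Mul(Add(Z, Function('U')(-60)), Pow(Add(-37652, P), -1)) = Mul(Add(Rational(-167, 774), -60), Pow(Add(-37652, 6084), -1)) = Mul(Rational(-46607, 774), Pow(-31568, -1)) = Mul(Rational(-46607, 774), Rational(-1, 31568)) = Rational(46607, 24433632)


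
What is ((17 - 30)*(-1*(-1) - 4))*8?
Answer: 312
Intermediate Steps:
((17 - 30)*(-1*(-1) - 4))*8 = -13*(1 - 4)*8 = -13*(-3)*8 = 39*8 = 312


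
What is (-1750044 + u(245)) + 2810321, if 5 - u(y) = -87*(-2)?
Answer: 1060108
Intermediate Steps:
u(y) = -169 (u(y) = 5 - (-87)*(-2) = 5 - 1*174 = 5 - 174 = -169)
(-1750044 + u(245)) + 2810321 = (-1750044 - 169) + 2810321 = -1750213 + 2810321 = 1060108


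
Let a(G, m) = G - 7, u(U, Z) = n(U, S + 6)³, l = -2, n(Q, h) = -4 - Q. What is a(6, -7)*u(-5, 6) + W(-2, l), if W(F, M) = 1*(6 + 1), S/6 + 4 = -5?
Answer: 6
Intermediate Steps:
S = -54 (S = -24 + 6*(-5) = -24 - 30 = -54)
W(F, M) = 7 (W(F, M) = 1*7 = 7)
u(U, Z) = (-4 - U)³
a(G, m) = -7 + G
a(6, -7)*u(-5, 6) + W(-2, l) = (-7 + 6)*(-(4 - 5)³) + 7 = -(-1)*(-1)³ + 7 = -(-1)*(-1) + 7 = -1*1 + 7 = -1 + 7 = 6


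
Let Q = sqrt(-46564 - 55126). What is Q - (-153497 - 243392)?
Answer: 396889 + I*sqrt(101690) ≈ 3.9689e+5 + 318.89*I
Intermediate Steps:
Q = I*sqrt(101690) (Q = sqrt(-101690) = I*sqrt(101690) ≈ 318.89*I)
Q - (-153497 - 243392) = I*sqrt(101690) - (-153497 - 243392) = I*sqrt(101690) - 1*(-396889) = I*sqrt(101690) + 396889 = 396889 + I*sqrt(101690)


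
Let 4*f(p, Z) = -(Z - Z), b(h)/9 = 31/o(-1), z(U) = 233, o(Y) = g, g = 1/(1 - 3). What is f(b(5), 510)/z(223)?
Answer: 0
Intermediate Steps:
g = -1/2 (g = 1/(-2) = -1/2 ≈ -0.50000)
o(Y) = -1/2
b(h) = -558 (b(h) = 9*(31/(-1/2)) = 9*(31*(-2)) = 9*(-62) = -558)
f(p, Z) = 0 (f(p, Z) = (-(Z - Z))/4 = (-1*0)/4 = (1/4)*0 = 0)
f(b(5), 510)/z(223) = 0/233 = 0*(1/233) = 0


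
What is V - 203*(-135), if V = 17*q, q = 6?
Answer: 27507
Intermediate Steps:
V = 102 (V = 17*6 = 102)
V - 203*(-135) = 102 - 203*(-135) = 102 + 27405 = 27507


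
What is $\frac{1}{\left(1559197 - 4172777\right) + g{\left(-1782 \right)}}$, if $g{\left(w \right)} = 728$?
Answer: $- \frac{1}{2612852} \approx -3.8272 \cdot 10^{-7}$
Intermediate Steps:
$\frac{1}{\left(1559197 - 4172777\right) + g{\left(-1782 \right)}} = \frac{1}{\left(1559197 - 4172777\right) + 728} = \frac{1}{-2613580 + 728} = \frac{1}{-2612852} = - \frac{1}{2612852}$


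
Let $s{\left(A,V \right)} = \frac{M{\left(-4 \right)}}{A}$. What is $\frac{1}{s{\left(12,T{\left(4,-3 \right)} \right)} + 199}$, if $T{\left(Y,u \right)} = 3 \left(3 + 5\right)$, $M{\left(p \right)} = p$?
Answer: $\frac{3}{596} \approx 0.0050336$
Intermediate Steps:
$T{\left(Y,u \right)} = 24$ ($T{\left(Y,u \right)} = 3 \cdot 8 = 24$)
$s{\left(A,V \right)} = - \frac{4}{A}$
$\frac{1}{s{\left(12,T{\left(4,-3 \right)} \right)} + 199} = \frac{1}{- \frac{4}{12} + 199} = \frac{1}{\left(-4\right) \frac{1}{12} + 199} = \frac{1}{- \frac{1}{3} + 199} = \frac{1}{\frac{596}{3}} = \frac{3}{596}$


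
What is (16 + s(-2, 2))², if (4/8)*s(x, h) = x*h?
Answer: 64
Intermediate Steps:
s(x, h) = 2*h*x (s(x, h) = 2*(x*h) = 2*(h*x) = 2*h*x)
(16 + s(-2, 2))² = (16 + 2*2*(-2))² = (16 - 8)² = 8² = 64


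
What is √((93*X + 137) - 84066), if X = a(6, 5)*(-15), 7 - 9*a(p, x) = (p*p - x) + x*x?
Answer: I*√76334 ≈ 276.29*I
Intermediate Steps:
a(p, x) = 7/9 - p²/9 - x²/9 + x/9 (a(p, x) = 7/9 - ((p*p - x) + x*x)/9 = 7/9 - ((p² - x) + x²)/9 = 7/9 - (p² + x² - x)/9 = 7/9 + (-p²/9 - x²/9 + x/9) = 7/9 - p²/9 - x²/9 + x/9)
X = 245/3 (X = (7/9 - ⅑*6² - ⅑*5² + (⅑)*5)*(-15) = (7/9 - ⅑*36 - ⅑*25 + 5/9)*(-15) = (7/9 - 4 - 25/9 + 5/9)*(-15) = -49/9*(-15) = 245/3 ≈ 81.667)
√((93*X + 137) - 84066) = √((93*(245/3) + 137) - 84066) = √((7595 + 137) - 84066) = √(7732 - 84066) = √(-76334) = I*√76334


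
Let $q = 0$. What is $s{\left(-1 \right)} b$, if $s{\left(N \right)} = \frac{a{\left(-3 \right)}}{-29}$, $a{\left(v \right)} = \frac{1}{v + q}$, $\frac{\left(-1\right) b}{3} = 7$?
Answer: $- \frac{7}{29} \approx -0.24138$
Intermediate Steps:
$b = -21$ ($b = \left(-3\right) 7 = -21$)
$a{\left(v \right)} = \frac{1}{v}$ ($a{\left(v \right)} = \frac{1}{v + 0} = \frac{1}{v}$)
$s{\left(N \right)} = \frac{1}{87}$ ($s{\left(N \right)} = \frac{1}{\left(-3\right) \left(-29\right)} = \left(- \frac{1}{3}\right) \left(- \frac{1}{29}\right) = \frac{1}{87}$)
$s{\left(-1 \right)} b = \frac{1}{87} \left(-21\right) = - \frac{7}{29}$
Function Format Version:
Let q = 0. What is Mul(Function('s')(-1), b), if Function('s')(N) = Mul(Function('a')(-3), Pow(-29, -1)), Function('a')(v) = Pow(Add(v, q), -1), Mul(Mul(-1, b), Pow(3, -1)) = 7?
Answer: Rational(-7, 29) ≈ -0.24138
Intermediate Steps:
b = -21 (b = Mul(-3, 7) = -21)
Function('a')(v) = Pow(v, -1) (Function('a')(v) = Pow(Add(v, 0), -1) = Pow(v, -1))
Function('s')(N) = Rational(1, 87) (Function('s')(N) = Mul(Pow(-3, -1), Pow(-29, -1)) = Mul(Rational(-1, 3), Rational(-1, 29)) = Rational(1, 87))
Mul(Function('s')(-1), b) = Mul(Rational(1, 87), -21) = Rational(-7, 29)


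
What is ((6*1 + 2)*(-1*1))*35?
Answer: -280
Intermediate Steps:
((6*1 + 2)*(-1*1))*35 = ((6 + 2)*(-1))*35 = (8*(-1))*35 = -8*35 = -280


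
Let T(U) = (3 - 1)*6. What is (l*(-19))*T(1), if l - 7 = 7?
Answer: -3192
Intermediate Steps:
l = 14 (l = 7 + 7 = 14)
T(U) = 12 (T(U) = 2*6 = 12)
(l*(-19))*T(1) = (14*(-19))*12 = -266*12 = -3192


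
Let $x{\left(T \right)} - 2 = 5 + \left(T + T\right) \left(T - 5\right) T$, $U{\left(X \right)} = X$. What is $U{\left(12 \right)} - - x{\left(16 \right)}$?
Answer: $5651$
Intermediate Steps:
$x{\left(T \right)} = 7 + 2 T^{2} \left(-5 + T\right)$ ($x{\left(T \right)} = 2 + \left(5 + \left(T + T\right) \left(T - 5\right) T\right) = 2 + \left(5 + 2 T \left(-5 + T\right) T\right) = 2 + \left(5 + 2 T^{2} \left(-5 + T\right)\right) = 7 + 2 T^{2} \left(-5 + T\right)$)
$U{\left(12 \right)} - - x{\left(16 \right)} = 12 - - (7 - 10 \cdot 16^{2} + 2 \cdot 16^{3}) = 12 - - (7 - 2560 + 2 \cdot 4096) = 12 - - (7 - 2560 + 8192) = 12 - \left(-1\right) 5639 = 12 - -5639 = 12 + 5639 = 5651$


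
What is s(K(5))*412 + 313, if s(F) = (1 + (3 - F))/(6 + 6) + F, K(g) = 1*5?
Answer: 7016/3 ≈ 2338.7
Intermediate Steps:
K(g) = 5
s(F) = 1/3 + 11*F/12 (s(F) = (4 - F)/12 + F = (4 - F)*(1/12) + F = (1/3 - F/12) + F = 1/3 + 11*F/12)
s(K(5))*412 + 313 = (1/3 + (11/12)*5)*412 + 313 = (1/3 + 55/12)*412 + 313 = (59/12)*412 + 313 = 6077/3 + 313 = 7016/3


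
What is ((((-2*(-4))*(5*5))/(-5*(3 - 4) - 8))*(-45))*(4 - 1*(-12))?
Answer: 48000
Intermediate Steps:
((((-2*(-4))*(5*5))/(-5*(3 - 4) - 8))*(-45))*(4 - 1*(-12)) = (((8*25)/(-5*(-1) - 8))*(-45))*(4 + 12) = ((200/(5 - 8))*(-45))*16 = ((200/(-3))*(-45))*16 = ((200*(-1/3))*(-45))*16 = -200/3*(-45)*16 = 3000*16 = 48000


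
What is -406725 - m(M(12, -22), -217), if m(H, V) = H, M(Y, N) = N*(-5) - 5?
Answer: -406830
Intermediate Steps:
M(Y, N) = -5 - 5*N (M(Y, N) = -5*N - 5 = -5 - 5*N)
-406725 - m(M(12, -22), -217) = -406725 - (-5 - 5*(-22)) = -406725 - (-5 + 110) = -406725 - 1*105 = -406725 - 105 = -406830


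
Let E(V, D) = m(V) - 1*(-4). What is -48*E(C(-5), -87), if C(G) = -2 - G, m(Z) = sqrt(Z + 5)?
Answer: -192 - 96*sqrt(2) ≈ -327.76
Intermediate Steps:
m(Z) = sqrt(5 + Z)
E(V, D) = 4 + sqrt(5 + V) (E(V, D) = sqrt(5 + V) - 1*(-4) = sqrt(5 + V) + 4 = 4 + sqrt(5 + V))
-48*E(C(-5), -87) = -48*(4 + sqrt(5 + (-2 - 1*(-5)))) = -48*(4 + sqrt(5 + (-2 + 5))) = -48*(4 + sqrt(5 + 3)) = -48*(4 + sqrt(8)) = -48*(4 + 2*sqrt(2)) = -192 - 96*sqrt(2)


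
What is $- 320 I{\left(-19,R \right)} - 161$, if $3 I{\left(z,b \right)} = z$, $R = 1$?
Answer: $\frac{5597}{3} \approx 1865.7$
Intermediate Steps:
$I{\left(z,b \right)} = \frac{z}{3}$
$- 320 I{\left(-19,R \right)} - 161 = - 320 \cdot \frac{1}{3} \left(-19\right) - 161 = \left(-320\right) \left(- \frac{19}{3}\right) - 161 = \frac{6080}{3} - 161 = \frac{5597}{3}$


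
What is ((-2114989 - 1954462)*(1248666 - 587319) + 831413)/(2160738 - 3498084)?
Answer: 1345659189542/668673 ≈ 2.0124e+6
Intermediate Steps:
((-2114989 - 1954462)*(1248666 - 587319) + 831413)/(2160738 - 3498084) = (-4069451*661347 + 831413)/(-1337346) = (-2691319210497 + 831413)*(-1/1337346) = -2691318379084*(-1/1337346) = 1345659189542/668673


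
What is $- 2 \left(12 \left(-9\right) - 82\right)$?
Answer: $380$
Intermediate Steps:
$- 2 \left(12 \left(-9\right) - 82\right) = - 2 \left(-108 - 82\right) = \left(-2\right) \left(-190\right) = 380$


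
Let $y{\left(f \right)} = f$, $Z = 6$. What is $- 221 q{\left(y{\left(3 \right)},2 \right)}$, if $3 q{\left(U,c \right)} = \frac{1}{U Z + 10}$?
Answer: $- \frac{221}{84} \approx -2.631$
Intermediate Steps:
$q{\left(U,c \right)} = \frac{1}{3 \left(10 + 6 U\right)}$ ($q{\left(U,c \right)} = \frac{1}{3 \left(U 6 + 10\right)} = \frac{1}{3 \left(6 U + 10\right)} = \frac{1}{3 \left(10 + 6 U\right)}$)
$- 221 q{\left(y{\left(3 \right)},2 \right)} = - 221 \frac{1}{6 \left(5 + 3 \cdot 3\right)} = - 221 \frac{1}{6 \left(5 + 9\right)} = - 221 \frac{1}{6 \cdot 14} = - 221 \cdot \frac{1}{6} \cdot \frac{1}{14} = \left(-221\right) \frac{1}{84} = - \frac{221}{84}$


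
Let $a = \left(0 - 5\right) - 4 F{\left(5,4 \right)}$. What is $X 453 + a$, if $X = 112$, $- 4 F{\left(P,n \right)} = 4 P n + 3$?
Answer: $50814$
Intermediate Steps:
$F{\left(P,n \right)} = - \frac{3}{4} - P n$ ($F{\left(P,n \right)} = - \frac{4 P n + 3}{4} = - \frac{3 + 4 P n}{4} = - \frac{3}{4} - P n$)
$a = 78$ ($a = \left(0 - 5\right) - 4 \left(- \frac{3}{4} - 5 \cdot 4\right) = \left(0 - 5\right) - 4 \left(- \frac{3}{4} - 20\right) = -5 - -83 = -5 + 83 = 78$)
$X 453 + a = 112 \cdot 453 + 78 = 50736 + 78 = 50814$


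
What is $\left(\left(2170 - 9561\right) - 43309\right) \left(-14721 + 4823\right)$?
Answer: $501828600$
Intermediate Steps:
$\left(\left(2170 - 9561\right) - 43309\right) \left(-14721 + 4823\right) = \left(\left(2170 - 9561\right) - 43309\right) \left(-9898\right) = \left(-7391 - 43309\right) \left(-9898\right) = \left(-50700\right) \left(-9898\right) = 501828600$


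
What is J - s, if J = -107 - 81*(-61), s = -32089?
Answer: 36923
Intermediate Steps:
J = 4834 (J = -107 + 4941 = 4834)
J - s = 4834 - 1*(-32089) = 4834 + 32089 = 36923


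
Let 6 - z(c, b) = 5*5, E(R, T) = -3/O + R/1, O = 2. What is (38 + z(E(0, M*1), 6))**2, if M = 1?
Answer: 361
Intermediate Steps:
E(R, T) = -3/2 + R (E(R, T) = -3/2 + R/1 = -3*1/2 + R*1 = -3/2 + R)
z(c, b) = -19 (z(c, b) = 6 - 5*5 = 6 - 1*25 = 6 - 25 = -19)
(38 + z(E(0, M*1), 6))**2 = (38 - 19)**2 = 19**2 = 361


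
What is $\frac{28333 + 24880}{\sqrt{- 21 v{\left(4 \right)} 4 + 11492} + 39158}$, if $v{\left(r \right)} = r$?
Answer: $\frac{1041857327}{766668904} - \frac{53213 \sqrt{2789}}{766668904} \approx 1.3553$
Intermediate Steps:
$\frac{28333 + 24880}{\sqrt{- 21 v{\left(4 \right)} 4 + 11492} + 39158} = \frac{28333 + 24880}{\sqrt{\left(-21\right) 4 \cdot 4 + 11492} + 39158} = \frac{53213}{\sqrt{\left(-84\right) 4 + 11492} + 39158} = \frac{53213}{\sqrt{-336 + 11492} + 39158} = \frac{53213}{\sqrt{11156} + 39158} = \frac{53213}{2 \sqrt{2789} + 39158} = \frac{53213}{39158 + 2 \sqrt{2789}}$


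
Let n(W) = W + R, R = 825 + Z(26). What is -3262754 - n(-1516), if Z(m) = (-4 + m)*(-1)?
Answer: -3262041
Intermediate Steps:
Z(m) = 4 - m
R = 803 (R = 825 + (4 - 1*26) = 825 + (4 - 26) = 825 - 22 = 803)
n(W) = 803 + W (n(W) = W + 803 = 803 + W)
-3262754 - n(-1516) = -3262754 - (803 - 1516) = -3262754 - 1*(-713) = -3262754 + 713 = -3262041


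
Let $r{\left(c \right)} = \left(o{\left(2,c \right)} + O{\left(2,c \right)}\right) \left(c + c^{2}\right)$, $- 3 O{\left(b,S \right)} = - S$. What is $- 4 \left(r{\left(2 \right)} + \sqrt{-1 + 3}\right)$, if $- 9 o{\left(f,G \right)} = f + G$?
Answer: $- \frac{16}{3} - 4 \sqrt{2} \approx -10.99$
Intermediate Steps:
$O{\left(b,S \right)} = \frac{S}{3}$ ($O{\left(b,S \right)} = - \frac{\left(-1\right) S}{3} = \frac{S}{3}$)
$o{\left(f,G \right)} = - \frac{G}{9} - \frac{f}{9}$ ($o{\left(f,G \right)} = - \frac{f + G}{9} = - \frac{G + f}{9} = - \frac{G}{9} - \frac{f}{9}$)
$r{\left(c \right)} = \left(- \frac{2}{9} + \frac{2 c}{9}\right) \left(c + c^{2}\right)$ ($r{\left(c \right)} = \left(\left(- \frac{c}{9} - \frac{2}{9}\right) + \frac{c}{3}\right) \left(c + c^{2}\right) = \left(\left(- \frac{2}{9} - \frac{c}{9}\right) + \frac{c}{3}\right) \left(c + c^{2}\right) = \left(- \frac{2}{9} + \frac{2 c}{9}\right) \left(c + c^{2}\right)$)
$- 4 \left(r{\left(2 \right)} + \sqrt{-1 + 3}\right) = - 4 \left(\frac{2}{9} \cdot 2 \left(-1 + 2^{2}\right) + \sqrt{-1 + 3}\right) = - 4 \left(\frac{2}{9} \cdot 2 \left(-1 + 4\right) + \sqrt{2}\right) = - 4 \left(\frac{2}{9} \cdot 2 \cdot 3 + \sqrt{2}\right) = - 4 \left(\frac{4}{3} + \sqrt{2}\right) = - \frac{16}{3} - 4 \sqrt{2}$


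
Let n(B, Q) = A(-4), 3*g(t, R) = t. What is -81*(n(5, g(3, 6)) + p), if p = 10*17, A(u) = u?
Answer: -13446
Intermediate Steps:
g(t, R) = t/3
n(B, Q) = -4
p = 170
-81*(n(5, g(3, 6)) + p) = -81*(-4 + 170) = -81*166 = -13446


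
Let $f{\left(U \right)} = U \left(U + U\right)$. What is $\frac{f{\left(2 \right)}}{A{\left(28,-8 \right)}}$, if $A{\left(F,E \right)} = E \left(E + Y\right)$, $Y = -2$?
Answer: $\frac{1}{10} \approx 0.1$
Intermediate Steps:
$f{\left(U \right)} = 2 U^{2}$ ($f{\left(U \right)} = U 2 U = 2 U^{2}$)
$A{\left(F,E \right)} = E \left(-2 + E\right)$ ($A{\left(F,E \right)} = E \left(E - 2\right) = E \left(-2 + E\right)$)
$\frac{f{\left(2 \right)}}{A{\left(28,-8 \right)}} = \frac{2 \cdot 2^{2}}{\left(-8\right) \left(-2 - 8\right)} = \frac{2 \cdot 4}{\left(-8\right) \left(-10\right)} = \frac{8}{80} = 8 \cdot \frac{1}{80} = \frac{1}{10}$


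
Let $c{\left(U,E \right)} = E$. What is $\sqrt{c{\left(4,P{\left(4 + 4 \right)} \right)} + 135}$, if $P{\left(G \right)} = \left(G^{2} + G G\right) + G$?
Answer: $\sqrt{271} \approx 16.462$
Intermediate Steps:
$P{\left(G \right)} = G + 2 G^{2}$ ($P{\left(G \right)} = \left(G^{2} + G^{2}\right) + G = 2 G^{2} + G = G + 2 G^{2}$)
$\sqrt{c{\left(4,P{\left(4 + 4 \right)} \right)} + 135} = \sqrt{\left(4 + 4\right) \left(1 + 2 \left(4 + 4\right)\right) + 135} = \sqrt{8 \left(1 + 2 \cdot 8\right) + 135} = \sqrt{8 \left(1 + 16\right) + 135} = \sqrt{8 \cdot 17 + 135} = \sqrt{136 + 135} = \sqrt{271}$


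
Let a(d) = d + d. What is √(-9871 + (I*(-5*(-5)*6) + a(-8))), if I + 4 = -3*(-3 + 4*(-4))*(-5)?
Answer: I*√53237 ≈ 230.73*I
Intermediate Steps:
a(d) = 2*d
I = -289 (I = -4 - 3*(-3 + 4*(-4))*(-5) = -4 - 3*(-3 - 16)*(-5) = -4 - 3*(-19)*(-5) = -4 + 57*(-5) = -4 - 285 = -289)
√(-9871 + (I*(-5*(-5)*6) + a(-8))) = √(-9871 + (-289*(-5*(-5))*6 + 2*(-8))) = √(-9871 + (-7225*6 - 16)) = √(-9871 + (-289*150 - 16)) = √(-9871 + (-43350 - 16)) = √(-9871 - 43366) = √(-53237) = I*√53237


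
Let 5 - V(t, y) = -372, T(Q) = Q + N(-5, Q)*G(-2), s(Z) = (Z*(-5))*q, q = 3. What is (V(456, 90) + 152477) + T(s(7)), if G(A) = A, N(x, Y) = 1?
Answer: 152747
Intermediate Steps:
s(Z) = -15*Z (s(Z) = (Z*(-5))*3 = -5*Z*3 = -15*Z)
T(Q) = -2 + Q (T(Q) = Q + 1*(-2) = Q - 2 = -2 + Q)
V(t, y) = 377 (V(t, y) = 5 - 1*(-372) = 5 + 372 = 377)
(V(456, 90) + 152477) + T(s(7)) = (377 + 152477) + (-2 - 15*7) = 152854 + (-2 - 105) = 152854 - 107 = 152747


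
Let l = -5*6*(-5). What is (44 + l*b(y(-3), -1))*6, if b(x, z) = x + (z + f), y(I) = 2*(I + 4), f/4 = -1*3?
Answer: -9636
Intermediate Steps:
f = -12 (f = 4*(-1*3) = 4*(-3) = -12)
l = 150 (l = -30*(-5) = 150)
y(I) = 8 + 2*I (y(I) = 2*(4 + I) = 8 + 2*I)
b(x, z) = -12 + x + z (b(x, z) = x + (z - 12) = x + (-12 + z) = -12 + x + z)
(44 + l*b(y(-3), -1))*6 = (44 + 150*(-12 + (8 + 2*(-3)) - 1))*6 = (44 + 150*(-12 + (8 - 6) - 1))*6 = (44 + 150*(-12 + 2 - 1))*6 = (44 + 150*(-11))*6 = (44 - 1650)*6 = -1606*6 = -9636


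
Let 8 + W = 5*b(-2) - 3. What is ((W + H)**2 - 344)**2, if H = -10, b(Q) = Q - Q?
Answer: 9409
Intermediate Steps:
b(Q) = 0
W = -11 (W = -8 + (5*0 - 3) = -8 + (0 - 3) = -8 - 3 = -11)
((W + H)**2 - 344)**2 = ((-11 - 10)**2 - 344)**2 = ((-21)**2 - 344)**2 = (441 - 344)**2 = 97**2 = 9409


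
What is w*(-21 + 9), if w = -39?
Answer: 468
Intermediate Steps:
w*(-21 + 9) = -39*(-21 + 9) = -39*(-12) = 468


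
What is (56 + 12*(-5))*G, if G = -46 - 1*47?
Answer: 372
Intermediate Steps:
G = -93 (G = -46 - 47 = -93)
(56 + 12*(-5))*G = (56 + 12*(-5))*(-93) = (56 - 60)*(-93) = -4*(-93) = 372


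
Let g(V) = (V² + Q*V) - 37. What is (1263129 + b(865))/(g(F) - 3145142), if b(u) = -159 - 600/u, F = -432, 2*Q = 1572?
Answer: -72831230/190190837 ≈ -0.38294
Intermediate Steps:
Q = 786 (Q = (½)*1572 = 786)
b(u) = -159 - 600/u
g(V) = -37 + V² + 786*V (g(V) = (V² + 786*V) - 37 = -37 + V² + 786*V)
(1263129 + b(865))/(g(F) - 3145142) = (1263129 + (-159 - 600/865))/((-37 + (-432)² + 786*(-432)) - 3145142) = (1263129 + (-159 - 600*1/865))/((-37 + 186624 - 339552) - 3145142) = (1263129 + (-159 - 120/173))/(-152965 - 3145142) = (1263129 - 27627/173)/(-3298107) = (218493690/173)*(-1/3298107) = -72831230/190190837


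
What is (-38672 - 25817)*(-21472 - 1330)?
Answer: 1470478178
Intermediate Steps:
(-38672 - 25817)*(-21472 - 1330) = -64489*(-22802) = 1470478178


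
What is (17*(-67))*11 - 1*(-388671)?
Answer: 376142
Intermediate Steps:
(17*(-67))*11 - 1*(-388671) = -1139*11 + 388671 = -12529 + 388671 = 376142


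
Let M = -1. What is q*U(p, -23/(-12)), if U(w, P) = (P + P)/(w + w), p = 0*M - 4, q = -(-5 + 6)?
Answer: 23/48 ≈ 0.47917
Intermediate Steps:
q = -1 (q = -1*1 = -1)
p = -4 (p = 0*(-1) - 4 = 0 - 4 = -4)
U(w, P) = P/w (U(w, P) = (2*P)/((2*w)) = (2*P)*(1/(2*w)) = P/w)
q*U(p, -23/(-12)) = -(-23/(-12))/(-4) = -(-23*(-1/12))*(-1)/4 = -23*(-1)/(12*4) = -1*(-23/48) = 23/48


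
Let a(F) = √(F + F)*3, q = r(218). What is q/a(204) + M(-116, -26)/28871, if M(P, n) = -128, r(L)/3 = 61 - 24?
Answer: -128/28871 + 37*√102/204 ≈ 1.8273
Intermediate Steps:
r(L) = 111 (r(L) = 3*(61 - 24) = 3*37 = 111)
q = 111
a(F) = 3*√2*√F (a(F) = √(2*F)*3 = (√2*√F)*3 = 3*√2*√F)
q/a(204) + M(-116, -26)/28871 = 111/((3*√2*√204)) - 128/28871 = 111/((3*√2*(2*√51))) - 128*1/28871 = 111/((6*√102)) - 128/28871 = 111*(√102/612) - 128/28871 = 37*√102/204 - 128/28871 = -128/28871 + 37*√102/204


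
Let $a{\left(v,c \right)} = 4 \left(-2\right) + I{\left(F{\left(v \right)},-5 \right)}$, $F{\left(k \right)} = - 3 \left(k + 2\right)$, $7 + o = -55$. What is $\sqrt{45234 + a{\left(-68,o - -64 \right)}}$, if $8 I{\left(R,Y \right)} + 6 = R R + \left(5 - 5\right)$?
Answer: $\frac{\sqrt{200503}}{2} \approx 223.89$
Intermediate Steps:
$o = -62$ ($o = -7 - 55 = -62$)
$F{\left(k \right)} = -6 - 3 k$ ($F{\left(k \right)} = - 3 \left(2 + k\right) = -6 - 3 k$)
$I{\left(R,Y \right)} = - \frac{3}{4} + \frac{R^{2}}{8}$ ($I{\left(R,Y \right)} = - \frac{3}{4} + \frac{R R + \left(5 - 5\right)}{8} = - \frac{3}{4} + \frac{R^{2} + \left(5 - 5\right)}{8} = - \frac{3}{4} + \frac{R^{2} + 0}{8} = - \frac{3}{4} + \frac{R^{2}}{8}$)
$a{\left(v,c \right)} = - \frac{35}{4} + \frac{\left(-6 - 3 v\right)^{2}}{8}$ ($a{\left(v,c \right)} = 4 \left(-2\right) + \left(- \frac{3}{4} + \frac{\left(-6 - 3 v\right)^{2}}{8}\right) = -8 + \left(- \frac{3}{4} + \frac{\left(-6 - 3 v\right)^{2}}{8}\right) = - \frac{35}{4} + \frac{\left(-6 - 3 v\right)^{2}}{8}$)
$\sqrt{45234 + a{\left(-68,o - -64 \right)}} = \sqrt{45234 - \left(\frac{35}{4} - \frac{9 \left(2 - 68\right)^{2}}{8}\right)} = \sqrt{45234 - \left(\frac{35}{4} - \frac{9 \left(-66\right)^{2}}{8}\right)} = \sqrt{45234 + \left(- \frac{35}{4} + \frac{9}{8} \cdot 4356\right)} = \sqrt{45234 + \left(- \frac{35}{4} + \frac{9801}{2}\right)} = \sqrt{45234 + \frac{19567}{4}} = \sqrt{\frac{200503}{4}} = \frac{\sqrt{200503}}{2}$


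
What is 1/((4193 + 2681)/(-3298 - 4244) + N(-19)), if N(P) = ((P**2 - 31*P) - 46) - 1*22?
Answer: 3771/3322585 ≈ 0.0011350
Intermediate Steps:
N(P) = -68 + P**2 - 31*P (N(P) = (-46 + P**2 - 31*P) - 22 = -68 + P**2 - 31*P)
1/((4193 + 2681)/(-3298 - 4244) + N(-19)) = 1/((4193 + 2681)/(-3298 - 4244) + (-68 + (-19)**2 - 31*(-19))) = 1/(6874/(-7542) + (-68 + 361 + 589)) = 1/(6874*(-1/7542) + 882) = 1/(-3437/3771 + 882) = 1/(3322585/3771) = 3771/3322585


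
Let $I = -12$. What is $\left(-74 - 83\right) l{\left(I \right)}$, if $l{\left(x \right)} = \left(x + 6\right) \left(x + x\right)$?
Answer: $-22608$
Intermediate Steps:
$l{\left(x \right)} = 2 x \left(6 + x\right)$ ($l{\left(x \right)} = \left(6 + x\right) 2 x = 2 x \left(6 + x\right)$)
$\left(-74 - 83\right) l{\left(I \right)} = \left(-74 - 83\right) 2 \left(-12\right) \left(6 - 12\right) = - 157 \cdot 2 \left(-12\right) \left(-6\right) = \left(-157\right) 144 = -22608$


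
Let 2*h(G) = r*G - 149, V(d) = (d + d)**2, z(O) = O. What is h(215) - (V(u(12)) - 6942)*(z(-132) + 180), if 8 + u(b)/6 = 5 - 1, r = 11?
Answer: 223732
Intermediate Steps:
u(b) = -24 (u(b) = -48 + 6*(5 - 1) = -48 + 6*4 = -48 + 24 = -24)
V(d) = 4*d**2 (V(d) = (2*d)**2 = 4*d**2)
h(G) = -149/2 + 11*G/2 (h(G) = (11*G - 149)/2 = (-149 + 11*G)/2 = -149/2 + 11*G/2)
h(215) - (V(u(12)) - 6942)*(z(-132) + 180) = (-149/2 + (11/2)*215) - (4*(-24)**2 - 6942)*(-132 + 180) = (-149/2 + 2365/2) - (4*576 - 6942)*48 = 1108 - (2304 - 6942)*48 = 1108 - (-4638)*48 = 1108 - 1*(-222624) = 1108 + 222624 = 223732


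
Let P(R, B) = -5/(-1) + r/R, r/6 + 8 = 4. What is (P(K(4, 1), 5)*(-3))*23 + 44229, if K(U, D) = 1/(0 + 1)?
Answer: 45540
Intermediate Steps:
r = -24 (r = -48 + 6*4 = -48 + 24 = -24)
K(U, D) = 1 (K(U, D) = 1/1 = 1)
P(R, B) = 5 - 24/R (P(R, B) = -5/(-1) - 24/R = -5*(-1) - 24/R = 5 - 24/R)
(P(K(4, 1), 5)*(-3))*23 + 44229 = ((5 - 24/1)*(-3))*23 + 44229 = ((5 - 24*1)*(-3))*23 + 44229 = ((5 - 24)*(-3))*23 + 44229 = -19*(-3)*23 + 44229 = 57*23 + 44229 = 1311 + 44229 = 45540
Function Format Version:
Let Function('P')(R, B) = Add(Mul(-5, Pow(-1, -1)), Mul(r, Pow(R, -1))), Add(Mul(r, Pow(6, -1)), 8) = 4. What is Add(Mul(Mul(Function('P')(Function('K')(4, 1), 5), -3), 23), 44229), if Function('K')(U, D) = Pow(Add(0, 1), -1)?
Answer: 45540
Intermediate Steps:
r = -24 (r = Add(-48, Mul(6, 4)) = Add(-48, 24) = -24)
Function('K')(U, D) = 1 (Function('K')(U, D) = Pow(1, -1) = 1)
Function('P')(R, B) = Add(5, Mul(-24, Pow(R, -1))) (Function('P')(R, B) = Add(Mul(-5, Pow(-1, -1)), Mul(-24, Pow(R, -1))) = Add(Mul(-5, -1), Mul(-24, Pow(R, -1))) = Add(5, Mul(-24, Pow(R, -1))))
Add(Mul(Mul(Function('P')(Function('K')(4, 1), 5), -3), 23), 44229) = Add(Mul(Mul(Add(5, Mul(-24, Pow(1, -1))), -3), 23), 44229) = Add(Mul(Mul(Add(5, Mul(-24, 1)), -3), 23), 44229) = Add(Mul(Mul(Add(5, -24), -3), 23), 44229) = Add(Mul(Mul(-19, -3), 23), 44229) = Add(Mul(57, 23), 44229) = Add(1311, 44229) = 45540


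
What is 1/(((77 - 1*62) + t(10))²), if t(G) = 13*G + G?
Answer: 1/24025 ≈ 4.1623e-5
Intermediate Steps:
t(G) = 14*G
1/(((77 - 1*62) + t(10))²) = 1/(((77 - 1*62) + 14*10)²) = 1/(((77 - 62) + 140)²) = 1/((15 + 140)²) = 1/(155²) = 1/24025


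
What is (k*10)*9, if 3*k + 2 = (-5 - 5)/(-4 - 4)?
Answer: -45/2 ≈ -22.500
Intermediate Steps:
k = -¼ (k = -⅔ + ((-5 - 5)/(-4 - 4))/3 = -⅔ + (-10/(-8))/3 = -⅔ + (-10*(-⅛))/3 = -⅔ + (⅓)*(5/4) = -⅔ + 5/12 = -¼ ≈ -0.25000)
(k*10)*9 = -¼*10*9 = -5/2*9 = -45/2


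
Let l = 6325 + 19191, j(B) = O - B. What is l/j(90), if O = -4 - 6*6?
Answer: -12758/65 ≈ -196.28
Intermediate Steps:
O = -40 (O = -4 - 36 = -40)
j(B) = -40 - B
l = 25516
l/j(90) = 25516/(-40 - 1*90) = 25516/(-40 - 90) = 25516/(-130) = 25516*(-1/130) = -12758/65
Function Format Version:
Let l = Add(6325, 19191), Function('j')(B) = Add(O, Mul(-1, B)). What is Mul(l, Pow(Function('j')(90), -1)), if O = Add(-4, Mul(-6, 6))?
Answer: Rational(-12758, 65) ≈ -196.28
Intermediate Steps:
O = -40 (O = Add(-4, -36) = -40)
Function('j')(B) = Add(-40, Mul(-1, B))
l = 25516
Mul(l, Pow(Function('j')(90), -1)) = Mul(25516, Pow(Add(-40, Mul(-1, 90)), -1)) = Mul(25516, Pow(Add(-40, -90), -1)) = Mul(25516, Pow(-130, -1)) = Mul(25516, Rational(-1, 130)) = Rational(-12758, 65)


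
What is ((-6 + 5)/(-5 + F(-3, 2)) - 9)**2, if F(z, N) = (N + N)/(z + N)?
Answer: 6400/81 ≈ 79.012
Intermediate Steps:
F(z, N) = 2*N/(N + z) (F(z, N) = (2*N)/(N + z) = 2*N/(N + z))
((-6 + 5)/(-5 + F(-3, 2)) - 9)**2 = ((-6 + 5)/(-5 + 2*2/(2 - 3)) - 9)**2 = (-1/(-5 + 2*2/(-1)) - 9)**2 = (-1/(-5 + 2*2*(-1)) - 9)**2 = (-1/(-5 - 4) - 9)**2 = (-1/(-9) - 9)**2 = (-1*(-1/9) - 9)**2 = (1/9 - 9)**2 = (-80/9)**2 = 6400/81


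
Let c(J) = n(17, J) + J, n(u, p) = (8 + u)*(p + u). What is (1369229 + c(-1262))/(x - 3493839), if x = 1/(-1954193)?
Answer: -100478741481/262601373728 ≈ -0.38263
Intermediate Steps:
x = -1/1954193 ≈ -5.1172e-7
c(J) = 425 + 26*J (c(J) = (17² + 8*J + 8*17 + J*17) + J = (289 + 8*J + 136 + 17*J) + J = (425 + 25*J) + J = 425 + 26*J)
(1369229 + c(-1262))/(x - 3493839) = (1369229 + (425 + 26*(-1262)))/(-1/1954193 - 3493839) = (1369229 + (425 - 32812))/(-6827635716928/1954193) = (1369229 - 32387)*(-1954193/6827635716928) = 1336842*(-1954193/6827635716928) = -100478741481/262601373728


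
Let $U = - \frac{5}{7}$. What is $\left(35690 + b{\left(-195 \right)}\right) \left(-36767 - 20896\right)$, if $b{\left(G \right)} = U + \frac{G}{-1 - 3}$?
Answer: $- \frac{57701345895}{28} \approx -2.0608 \cdot 10^{9}$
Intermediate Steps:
$U = - \frac{5}{7}$ ($U = \left(-5\right) \frac{1}{7} = - \frac{5}{7} \approx -0.71429$)
$b{\left(G \right)} = - \frac{5}{7} - \frac{G}{4}$ ($b{\left(G \right)} = - \frac{5}{7} + \frac{G}{-1 - 3} = - \frac{5}{7} + \frac{G}{-4} = - \frac{5}{7} + G \left(- \frac{1}{4}\right) = - \frac{5}{7} - \frac{G}{4}$)
$\left(35690 + b{\left(-195 \right)}\right) \left(-36767 - 20896\right) = \left(35690 - - \frac{1345}{28}\right) \left(-36767 - 20896\right) = \left(35690 + \left(- \frac{5}{7} + \frac{195}{4}\right)\right) \left(-57663\right) = \left(35690 + \frac{1345}{28}\right) \left(-57663\right) = \frac{1000665}{28} \left(-57663\right) = - \frac{57701345895}{28}$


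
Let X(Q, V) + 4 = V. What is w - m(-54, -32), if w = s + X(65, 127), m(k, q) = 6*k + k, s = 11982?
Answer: 12483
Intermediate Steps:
X(Q, V) = -4 + V
m(k, q) = 7*k
w = 12105 (w = 11982 + (-4 + 127) = 11982 + 123 = 12105)
w - m(-54, -32) = 12105 - 7*(-54) = 12105 - 1*(-378) = 12105 + 378 = 12483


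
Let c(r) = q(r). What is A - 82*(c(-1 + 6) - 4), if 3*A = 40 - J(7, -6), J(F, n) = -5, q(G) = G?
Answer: -67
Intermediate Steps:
c(r) = r
A = 15 (A = (40 - 1*(-5))/3 = (40 + 5)/3 = (1/3)*45 = 15)
A - 82*(c(-1 + 6) - 4) = 15 - 82*((-1 + 6) - 4) = 15 - 82*(5 - 4) = 15 - 82*1 = 15 - 82 = -67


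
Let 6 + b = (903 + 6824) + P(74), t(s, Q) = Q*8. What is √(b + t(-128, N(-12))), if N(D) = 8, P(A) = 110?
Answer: √7895 ≈ 88.854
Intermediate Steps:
t(s, Q) = 8*Q
b = 7831 (b = -6 + ((903 + 6824) + 110) = -6 + (7727 + 110) = -6 + 7837 = 7831)
√(b + t(-128, N(-12))) = √(7831 + 8*8) = √(7831 + 64) = √7895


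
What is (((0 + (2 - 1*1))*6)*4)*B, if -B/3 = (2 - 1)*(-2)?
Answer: 144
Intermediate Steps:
B = 6 (B = -3*(2 - 1)*(-2) = -3*(-2) = 6)
(((0 + (2 - 1*1))*6)*4)*B = (((0 + (2 - 1*1))*6)*4)*6 = (((0 + (2 - 1))*6)*4)*6 = (((0 + 1)*6)*4)*6 = ((1*6)*4)*6 = (6*4)*6 = 24*6 = 144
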